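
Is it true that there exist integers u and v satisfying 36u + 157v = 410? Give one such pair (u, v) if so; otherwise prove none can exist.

Since gcd(36, 157) = 1, every integer is an integer combination of 36 and 157.
Euclidean algorithm: 157 = 4·36 + 13, 36 = 2·13 + 10, 13 = 1·10 + 3, 10 = 3·3 + 1, 3 = 3·1 + 0.
Back-substituting, 1 = 10 − 3·3 = 10 − 3·(13 − 1·10) = −3·13 + 4·10 = −3·13 + 4·(36 − 2·13) = 4·36 − 11·13 = 4·36 − 11·(157 − 4·36) = −11·157 + 48·36; that is, 36·48 + 157·(-11) = 1.
Scaling by 410 gives the particular solution (u, v) = (19680, -4510).
The general solution is u = 19680 + 157k, v = -4510 − 36k; taking k = -125 gives the smaller pair u = 55, v = -10.
Indeed 36·55 + 157·(-10) = 1980 − 1570 = 410.

u = 55, v = -10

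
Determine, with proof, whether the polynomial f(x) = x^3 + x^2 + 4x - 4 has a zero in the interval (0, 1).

Such a root exists.

f(0) = -4 and f(1) = 2, which have opposite signs.
f is continuous everywhere (it is a polynomial), in particular on [0, 1].
By the Intermediate Value Theorem f must vanish at some point of (0, 1).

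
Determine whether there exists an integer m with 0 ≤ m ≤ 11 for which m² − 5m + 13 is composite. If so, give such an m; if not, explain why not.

m = 1

At m = 1: 1² − 5·1 + 13 = 9 = 3·3, which is composite.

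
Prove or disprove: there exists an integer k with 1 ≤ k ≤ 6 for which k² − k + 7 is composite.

k = 2

At k = 2: 2² − 2 + 7 = 9 = 3·3, which is composite.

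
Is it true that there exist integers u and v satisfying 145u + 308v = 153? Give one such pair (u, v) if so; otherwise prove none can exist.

u = 137, v = -64

Since gcd(145, 308) = 1, every integer is an integer combination of 145 and 308.
Euclidean algorithm: 308 = 2·145 + 18, 145 = 8·18 + 1, 18 = 18·1 + 0.
Back-substituting, 1 = 145 − 8·18 = 145 − 8·(308 − 2·145) = −8·308 + 17·145; that is, 145·17 + 308·(-8) = 1.
Scaling by 153 gives the particular solution (u, v) = (2601, -1224).
The general solution is u = 2601 + 308k, v = -1224 − 145k; taking k = -8 gives the smaller pair u = 137, v = -64.
Check: 145·137 + 308·(-64) = 19865 − 19712 = 153. ✓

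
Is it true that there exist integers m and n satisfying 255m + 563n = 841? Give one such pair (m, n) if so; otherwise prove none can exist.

m = 32, n = -13

255 and 563 are coprime, so 255m + 563n ranges over all of ℤ.
Euclidean algorithm: 563 = 2·255 + 53, 255 = 4·53 + 43, 53 = 1·43 + 10, 43 = 4·10 + 3, 10 = 3·3 + 1, 3 = 3·1 + 0.
Unwinding: 1 = 10 − 3·3 = 10 − 3·(43 − 4·10) = −3·43 + 13·10 = −3·43 + 13·(53 − 1·43) = 13·53 − 16·43 = 13·53 − 16·(255 − 4·53) = −16·255 + 77·53 = −16·255 + 77·(563 − 2·255) = 77·563 − 170·255, i.e. 255·(-170) + 563·77 = 1.
Scaling by 841 gives the particular solution (m, n) = (-142970, 64757).
The general solution is m = -142970 + 563k, n = 64757 − 255k; taking k = 254 gives the smaller pair m = 32, n = -13.
Check: 255·32 + 563·(-13) = 8160 − 7319 = 841. ✓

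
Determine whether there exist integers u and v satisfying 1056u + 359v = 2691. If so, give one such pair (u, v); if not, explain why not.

u = 77, v = -219

Since gcd(1056, 359) = 1, every integer is an integer combination of 1056 and 359.
Euclidean algorithm: 1056 = 2·359 + 338, 359 = 1·338 + 21, 338 = 16·21 + 2, 21 = 10·2 + 1, 2 = 2·1 + 0.
Working back up the chain: 1 = 21 − 10·2 = 21 − 10·(338 − 16·21) = −10·338 + 161·21 = −10·338 + 161·(359 − 1·338) = 161·359 − 171·338 = 161·359 − 171·(1056 − 2·359) = −171·1056 + 503·359. So 1056·(-171) + 359·503 = 1.
Scaling by 2691 gives the particular solution (u, v) = (-460161, 1353573).
Shifting by a multiple of (359, −1056) keeps it a solution: u = -460161 + 1282·359 = 77, v = 1353573 − 1282·1056 = -219.
Check: 1056·77 + 359·(-219) = 81312 − 78621 = 2691. ✓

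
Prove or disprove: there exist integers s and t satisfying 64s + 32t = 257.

Both 64 and 32 are divisible by gcd(64, 32) = 32, hence so is any combination 64s + 32t.
But 257 is not a multiple of 32 (it leaves remainder 1).
Hence no integers s, t satisfy the equation.

No, no such integers exist.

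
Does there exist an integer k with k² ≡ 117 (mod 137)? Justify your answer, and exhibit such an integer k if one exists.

No, no such integer exists.

137 is prime, so by Euler's criterion 117 is a square mod 137 iff 117^((137−1)/2) = 117^68 ≡ 1 (mod 137).
Squaring successively (mod 137): 117^2 = 13689 ≡ 126; 117^4 ≡ 126² = 15876 ≡ 121; 117^8 ≡ 121² = 14641 ≡ 119; 117^16 ≡ 119² = 14161 ≡ 50; 117^32 ≡ 50² = 2500 ≡ 34; 117^64 ≡ 34² = 1156 ≡ 60.
Since 68 = 64 + 4, 117^68 ≡ 60 · 121; multiplying out mod 137: 60·121 = 7260 ≡ 136. Thus 117^68 ≡ 136 ≡ −1 (mod 137).
The value −1 means 117 is a non-residue modulo 137, so k² ≡ 117 (mod 137) is impossible.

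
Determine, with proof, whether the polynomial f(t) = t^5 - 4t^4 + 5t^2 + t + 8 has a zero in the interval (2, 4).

Yes, f has a root in the interval.

f(2) = -2 and f(4) = 92, which have opposite signs.
Since f is a polynomial it is continuous on [2, 4].
By the Intermediate Value Theorem f must vanish at some point of (2, 4).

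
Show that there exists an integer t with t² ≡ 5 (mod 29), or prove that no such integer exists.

t = 18

Take t = 18. Then 18² = 324 = 11·29 + 5, so 18² ≡ 5 (mod 29).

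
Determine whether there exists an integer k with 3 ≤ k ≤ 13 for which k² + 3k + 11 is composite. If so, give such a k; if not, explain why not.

At k = 11: 11² + 3·11 + 11 = 165 = 3·55, which is composite.

k = 11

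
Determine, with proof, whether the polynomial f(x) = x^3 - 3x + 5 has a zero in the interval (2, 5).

No.

f(2) = 7 and f(5) = 115, both positive, so a sign-change argument is unavailable; we show f keeps this sign on the whole interval.
Shift to the endpoint 2: with x = 2 + u (0 < u < 3), one computes f(2 + u) = u^3 + 6u^2 + 9u + 7.
The nonzero coefficients here are all positive, so for u > 0 every term is positive (or zero), and the constant term 7 is strictly positive.
So f is strictly positive on (2, 5); no root exists in the interval.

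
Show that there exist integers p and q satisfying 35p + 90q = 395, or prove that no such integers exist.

Every value of 35p + 90q is a multiple of gcd(35, 90) = 5; since 5 ∣ 395, solutions exist.
Dividing through by 5 reduces the equation to 7p + 18q = 79.
Dividing repeatedly: 18 = 2·7 + 4, 7 = 1·4 + 3, 4 = 1·3 + 1, 3 = 3·1 + 0.
Working back up the chain: 1 = 4 − 1·3 = 4 − (7 − 1·4) = −7 + 2·4 = −7 + 2·(18 − 2·7) = 2·18 − 5·7. So 7·(-5) + 18·2 = 1.
Multiplying through by 79: p = (-5)·79 = -395, q = 2·79 = 158 is a solution.
The general solution is p = -395 + 18k, q = 158 − 7k; taking k = 22 gives the smaller pair p = 1, q = 4.
Check: 35·1 + 90·4 = 35 + 360 = 395. ✓

p = 1, q = 4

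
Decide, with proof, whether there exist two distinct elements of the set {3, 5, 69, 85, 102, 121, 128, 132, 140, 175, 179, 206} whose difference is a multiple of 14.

Reduce each element modulo 14: 3↦3, 5↦5, 69↦13, 85↦1, 102↦4, 121↦9, 128↦2, 132↦6, 140↦0, 175↦7, 179↦11, 206↦10.
All 12 residues are distinct, so no two elements differ by a multiple of 14.

There is no such pair.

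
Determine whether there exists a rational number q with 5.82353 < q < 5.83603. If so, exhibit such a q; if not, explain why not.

Look for a denominator N such that an integer falls strictly between N·5.82353 and N·5.83603. N = 6 works: 6·5.82353 = 34.94118 < 35 < 35.01618 = 6·5.83603.
So q = 35/6 works: it is a ratio of integers, and dividing 6·5.82353 < 35 < 6·5.83603 through by 6 gives 5.82353 < 35/6 < 5.83603.

q = 35/6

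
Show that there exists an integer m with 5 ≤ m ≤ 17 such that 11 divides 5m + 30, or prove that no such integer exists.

m = 5 works, since 5·5 + 30 = 55 = 5·11.

m = 5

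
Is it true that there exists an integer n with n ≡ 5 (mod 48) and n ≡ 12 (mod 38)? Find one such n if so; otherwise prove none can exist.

gcd(48, 38) = 2. If n ≡ 5 (mod 48) and n ≡ 12 (mod 38), then n ≡ 5 (mod 2) and n ≡ 12 (mod 2).
But 5 mod 2 = 1 while 12 mod 2 = 0, a contradiction.
So no integer satisfies both congruences.

No such integer exists.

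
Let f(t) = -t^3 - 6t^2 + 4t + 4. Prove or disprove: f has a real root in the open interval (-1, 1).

Such a root exists.

f(-1) = -5 and f(1) = 1, which have opposite signs.
Since f is a polynomial it is continuous on [-1, 1].
By the Intermediate Value Theorem, f takes the value 0 somewhere in the open interval.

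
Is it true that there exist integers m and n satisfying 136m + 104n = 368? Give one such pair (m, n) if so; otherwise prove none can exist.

Every value of 136m + 104n is a multiple of gcd(136, 104) = 8; since 8 ∣ 368, solutions exist.
Dividing through by 8 reduces the equation to 17m + 13n = 46.
Run the Euclidean algorithm on 17 and 13: 17 = 1·13 + 4, 13 = 3·4 + 1, 4 = 4·1 + 0.
Back-substituting, 1 = 13 − 3·4 = 13 − 3·(17 − 1·13) = −3·17 + 4·13; that is, 17·(-3) + 13·4 = 1.
Multiplying through by 46: m = (-3)·46 = -138, n = 4·46 = 184 is a solution.
Adding 11·13 to m and subtracting 11·17 from n gives the tidier solution (5, -3).
Check: 136·5 + 104·(-3) = 680 − 312 = 368. ✓

m = 5, n = -3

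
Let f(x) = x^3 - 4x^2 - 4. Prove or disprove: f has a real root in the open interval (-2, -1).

No.

f(-2) = -28 and f(-1) = -9, both negative, so a sign-change argument is unavailable; we show f keeps this sign on the whole interval.
Substitute x = -1 − u, where 0 < u < 1 on the interval. Expanding, f(-1 − u) = -u^3 - 7u^2 - 11u - 9.
The nonzero coefficients here are all negative, so for u > 0 every term is negative (or zero), and the constant term -9 is strictly negative.
So f is strictly negative on (-2, -1); no root exists in the interval.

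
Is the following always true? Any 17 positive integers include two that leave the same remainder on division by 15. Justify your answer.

There are exactly 15 possible remainders on division by 15.
Placing 17 integers into 15 classes, some class receives at least two — say a and b.
That is, a and b leave the same remainder on division by 15, as claimed.

True.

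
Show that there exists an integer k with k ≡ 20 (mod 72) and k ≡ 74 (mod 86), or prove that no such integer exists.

Here gcd(72, 86) = 2, and both 20 and 74 leave remainder 0 mod 2, so the system is consistent.
Write k = 20 + 72t. Then 72t ≡ 74 − 20 ≡ 54 (mod 86); dividing through by 2 gives 36t ≡ 27 (mod 43).
Since 36·6 = 216 = 5·43 + 1, the inverse of 36 mod 43 is 6.
Multiplying by 6: t ≡ 6·27 = 162 ≡ 33 (mod 43).
Then k = 20 + 72·33 = 2396.
Check: 2396 mod 72 = 20, 2396 mod 86 = 74. ✓

k = 2396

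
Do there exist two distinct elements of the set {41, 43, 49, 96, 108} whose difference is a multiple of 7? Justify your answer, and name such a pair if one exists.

Two integers differ by a multiple of 7 exactly when they have the same residue mod 7. The residues are 41↦6, 43↦1, 49↦0, 96↦5, 108↦3.
All 5 residues are distinct, so no two elements differ by a multiple of 7.

There is no such pair.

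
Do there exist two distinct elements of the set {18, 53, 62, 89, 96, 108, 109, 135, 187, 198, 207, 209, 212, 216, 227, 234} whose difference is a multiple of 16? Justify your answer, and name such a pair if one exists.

Two integers differ by a multiple of 16 exactly when they have the same residue mod 16. The residues are 18↦2, 53↦5, 62↦14, 89↦9, 96↦0, 108↦12, 109↦13, 135↦7, 187↦11, 198↦6, 207↦15, 209↦1, 212↦4, 216↦8, 227↦3, 234↦10.
No residue repeats among the 16 elements, so no pair has difference ≡ 0 (mod 16).

No such pair exists.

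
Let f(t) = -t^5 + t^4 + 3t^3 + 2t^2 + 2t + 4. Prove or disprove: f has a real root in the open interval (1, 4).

Yes, f has a root in the interval.

f(1) = 11 and f(4) = -532, which have opposite signs.
Since f is a polynomial it is continuous on [1, 4].
By the Intermediate Value Theorem, f takes the value 0 somewhere in the open interval.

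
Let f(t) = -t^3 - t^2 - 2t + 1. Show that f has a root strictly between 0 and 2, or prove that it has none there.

f(0) = 1 and f(2) = -15, which have opposite signs.
f is continuous everywhere (it is a polynomial), in particular on [0, 2].
By the Intermediate Value Theorem, f takes the value 0 somewhere in the open interval.

Yes, f has a root in the interval.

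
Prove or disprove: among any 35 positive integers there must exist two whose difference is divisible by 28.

True.

There are exactly 28 possible remainders on division by 28.
With 35 integers and only 28 classes, the pigeonhole principle forces two of them, say a and b, into the same class.
Equal remainders mean a − b ≡ 0 (mod 28), so 28 divides their difference.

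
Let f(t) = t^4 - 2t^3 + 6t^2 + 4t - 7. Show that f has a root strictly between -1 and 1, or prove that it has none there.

f(-1) = -2 and f(1) = 2, which have opposite signs.
f is continuous everywhere (it is a polynomial), in particular on [-1, 1].
By the Intermediate Value Theorem f must vanish at some point of (-1, 1).

Yes, f has a root in the interval.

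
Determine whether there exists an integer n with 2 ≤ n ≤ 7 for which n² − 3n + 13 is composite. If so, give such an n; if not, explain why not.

There is no such integer n in that range.

The values for n = 2, 3, …, 7 are 11, 13, 17, 23, 31, 41, and each of these is prime.
So no value in the range makes the expression composite.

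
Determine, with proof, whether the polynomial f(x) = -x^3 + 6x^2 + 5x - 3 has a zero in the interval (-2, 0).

Yes, f has a root in the interval.

f(-2) = 19 and f(0) = -3, which have opposite signs.
f is continuous everywhere (it is a polynomial), in particular on [-2, 0].
By the Intermediate Value Theorem, f takes the value 0 somewhere in the open interval.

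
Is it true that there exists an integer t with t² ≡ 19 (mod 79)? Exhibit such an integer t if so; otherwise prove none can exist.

t = 63 works: 63² = 3969, and 3969 − 19 = 3950 = 50·79.

t = 63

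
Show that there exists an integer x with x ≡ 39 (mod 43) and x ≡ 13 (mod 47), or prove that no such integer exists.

The moduli 43 and 47 are coprime, so by the Chinese Remainder Theorem a unique solution modulo 2021 exists.
Any solution of the first congruence is x = 39 + 43t; substituting into the second, 43t ≡ 13 − 39 ≡ 21 (mod 47).
To invert 43 modulo 47: 47 = 1·43 + 4, 43 = 10·4 + 3, 4 = 1·3 + 1, 3 = 3·1 + 0, and unwinding, 1 = 4 − 1·3 = 4 − (43 − 10·4) = −43 + 11·4 = −43 + 11·(47 − 1·43) = 11·47 − 12·43. Thus 43⁻¹ ≡ -12 ≡ 35 (mod 47).
Multiplying by 35: t ≡ 35·21 = 735 ≡ 30 (mod 47).
Taking t = 30 gives x = 39 + 43·30 = 1329.
Indeed 1329 ≡ 39 (mod 43) and 1329 ≡ 13 (mod 47).

x = 1329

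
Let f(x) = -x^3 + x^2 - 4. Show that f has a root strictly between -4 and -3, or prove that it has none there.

f has no root in that interval.

The endpoint values f(-4) = 76 and f(-3) = 32 are both positive. Claim: f(x) > 0 for every x in (-4, -3).
Substitute x = -3 − u, where 0 < u < 1 on the interval. Expanding, f(-3 − u) = u^3 + 10u^2 + 33u + 32.
The nonzero coefficients here are all positive, so for u > 0 every term is positive (or zero), and the constant term 32 is strictly positive.
So f is strictly positive on (-4, -3); no root exists in the interval.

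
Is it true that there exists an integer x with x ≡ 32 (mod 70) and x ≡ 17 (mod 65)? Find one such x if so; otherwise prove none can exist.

gcd(70, 65) = 5. A simultaneous solution exists iff 32 ≡ 17 (mod 5); here 32 mod 5 = 2 = 17 mod 5, so it does.
Put x = 32 + 70t, so we need 70t ≡ 50 (mod 65), equivalently (divide by 5) 14t ≡ 10 (mod 13).
14 ≡ 1 (mod 13), so this reads 1t ≡ 10 (mod 13). So t ≡ 10 (mod 13).
Then x = 32 + 70·10 = 732.
Check: 732 mod 70 = 32, 732 mod 65 = 17. ✓

x = 732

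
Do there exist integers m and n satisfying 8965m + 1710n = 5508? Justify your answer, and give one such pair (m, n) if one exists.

There are no such integers.

gcd(8965, 1710) = 5, so every integer of the form 8965m + 1710n is a multiple of 5.
However 5508 leaves remainder 3 on division by 5.
Therefore 8965m + 1710n = 5508 has no solution in integers.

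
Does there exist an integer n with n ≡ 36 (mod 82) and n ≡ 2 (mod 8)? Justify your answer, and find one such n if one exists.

Here gcd(82, 8) = 2, and both 36 and 2 leave remainder 0 mod 2, so the system is consistent.
List candidates n ≡ 36 (mod 82): 36, 118, 200, 282. Modulo 8 these are 4, 6, 0, 2; 282 gives 2 as required.
Indeed 282 ≡ 36 (mod 82) and 282 ≡ 2 (mod 8).

n = 282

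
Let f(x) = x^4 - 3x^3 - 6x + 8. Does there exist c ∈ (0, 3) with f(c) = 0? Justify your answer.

f(0) = 8 and f(3) = -10, which have opposite signs.
f is continuous everywhere (it is a polynomial), in particular on [0, 3].
So by the Intermediate Value Theorem there is a c strictly between 0 and 3 with f(c) = 0.

Yes, such a c exists.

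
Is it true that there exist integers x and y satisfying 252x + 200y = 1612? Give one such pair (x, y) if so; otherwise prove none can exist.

Since gcd(252, 200) = 4 and 1612 = 4·403, Bézout's identity guarantees a solution.
Dividing through by 4 reduces the equation to 63x + 50y = 403.
Run the Euclidean algorithm on 63 and 50: 63 = 1·50 + 13, 50 = 3·13 + 11, 13 = 1·11 + 2, 11 = 5·2 + 1, 2 = 2·1 + 0.
Working back up the chain: 1 = 11 − 5·2 = 11 − 5·(13 − 1·11) = −5·13 + 6·11 = −5·13 + 6·(50 − 3·13) = 6·50 − 23·13 = 6·50 − 23·(63 − 1·50) = −23·63 + 29·50. So 63·(-23) + 50·29 = 1.
Multiplying through by 403: x = (-23)·403 = -9269, y = 29·403 = 11687 is a solution.
Adding 186·50 to x and subtracting 186·63 from y gives the tidier solution (31, -31).
Indeed 252·31 + 200·(-31) = 7812 − 6200 = 1612.

x = 31, y = -31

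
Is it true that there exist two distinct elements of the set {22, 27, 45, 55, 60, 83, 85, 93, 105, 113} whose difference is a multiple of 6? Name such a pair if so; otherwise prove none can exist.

Both 27 and 45 leave remainder 3 on division by 6; their difference 18 = 3·6 is a multiple of 6.

27 and 45 are such a pair.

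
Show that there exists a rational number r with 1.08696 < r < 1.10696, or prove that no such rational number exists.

Look for a denominator N such that an integer falls strictly between N·1.08696 and N·1.10696. N = 10 works: 10·1.08696 = 10.86960 < 11 < 11.06960 = 10·1.10696.
Hence 11/10 is a rational number with 1.08696 < 11/10 < 1.10696.

r = 11/10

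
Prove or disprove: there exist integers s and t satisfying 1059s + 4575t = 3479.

gcd(1059, 4575) = 3, so every integer of the form 1059s + 4575t is a multiple of 3.
But 3479 = 3·1159 + 2, so 3 ∤ 3479.
Therefore 1059s + 4575t = 3479 has no solution in integers.

No, no such integers exist.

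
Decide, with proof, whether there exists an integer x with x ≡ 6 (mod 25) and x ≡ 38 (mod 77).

x = 731

gcd(25, 77) = 1, so the Chinese Remainder Theorem guarantees exactly one residue class mod 1925 satisfying both.
Write x = 6 + 25t and require 6 + 25t ≡ 38 (mod 77), i.e. 25t ≡ 32 (mod 77).
Note 25·37 = 925 ≡ 1 (mod 77) (as 925 − 1 = 12·77), so 25⁻¹ ≡ 37.
Multiplying by 37: t ≡ 37·32 = 1184 ≡ 29 (mod 77).
Taking t = 29 gives x = 6 + 25·29 = 731.
Verify: 731 = 29·25 + 6 and 731 = 9·77 + 38. ✓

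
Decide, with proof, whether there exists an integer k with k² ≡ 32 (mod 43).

43 is prime, so by Euler's criterion 32 is a square mod 43 iff 32^((43−1)/2) = 32^21 ≡ 1 (mod 43).
Squaring successively (mod 43): 32^2 = 1024 ≡ 35; 32^4 ≡ 35² = 1225 ≡ 21; 32^8 ≡ 21² = 441 ≡ 11; 32^16 ≡ 11² = 121 ≡ 35.
Since 21 = 16 + 4 + 1, 32^21 ≡ 35 · 21 · 32; multiplying out mod 43: 35·21 = 735 ≡ 4, then 4·32 = 128 ≡ 42. Thus 32^21 ≡ 42 ≡ −1 (mod 43).
By Euler's criterion 32 is a quadratic non-residue mod 43: no k satisfies k² ≡ 32 (mod 43).

No such integer exists.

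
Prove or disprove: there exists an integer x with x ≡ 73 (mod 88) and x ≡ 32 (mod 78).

Reduce both congruences modulo 2, which divides 88 and 78: they say x ≡ 73 (mod 2) and x ≡ 32 (mod 2).
These are incompatible: 73 − 32 = 41 is not divisible by 2.
Therefore no such x exists.

No, no such integer exists.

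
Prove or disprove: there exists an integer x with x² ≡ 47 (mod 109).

No such integer exists.

Apply Euler's criterion with the prime 109: 47 is a quadratic residue iff 47^54 ≡ 1 (mod 109), and a non-residue iff it is ≡ −1.
Squaring successively (mod 109): 47^2 = 2209 ≡ 29; 47^4 ≡ 29² = 841 ≡ 78; 47^8 ≡ 78² = 6084 ≡ 89; 47^16 ≡ 89² = 7921 ≡ 73; 47^32 ≡ 73² = 5329 ≡ 97.
Since 54 = 32 + 16 + 4 + 2, 47^54 ≡ 97 · 73 · 78 · 29; multiplying out mod 109: 97·73 = 7081 ≡ 105, then 105·78 = 8190 ≡ 15, then 15·29 = 435 ≡ 108. Thus 47^54 ≡ 108 ≡ −1 (mod 109).
The value −1 means 47 is a non-residue modulo 109, so x² ≡ 47 (mod 109) is impossible.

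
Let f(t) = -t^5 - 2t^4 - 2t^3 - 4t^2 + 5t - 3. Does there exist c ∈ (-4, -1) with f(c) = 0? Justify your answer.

f(-4) = 553 and f(-1) = -11, which have opposite signs.
Since f is a polynomial it is continuous on [-4, -1].
The Intermediate Value Theorem then guarantees some c ∈ (-4, -1) with f(c) = 0.

Yes, f has a root in the interval.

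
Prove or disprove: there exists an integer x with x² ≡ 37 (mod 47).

x = 15

x = 15 works: 15² = 225, and 225 − 37 = 188 = 4·47.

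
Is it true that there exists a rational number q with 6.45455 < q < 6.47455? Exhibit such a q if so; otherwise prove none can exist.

Look for a denominator N such that an integer falls strictly between N·6.45455 and N·6.47455. N = 13 works: 13·6.45455 = 83.90915 < 84 < 84.16915 = 13·6.47455.
Hence 84/13 is a rational number with 6.45455 < 84/13 < 6.47455.

q = 84/13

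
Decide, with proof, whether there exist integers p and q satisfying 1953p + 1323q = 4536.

p = 3, q = -1

Since gcd(1953, 1323) = 63 and 4536 = 63·72, Bézout's identity guarantees a solution.
Dividing through by 63 reduces the equation to 31p + 21q = 72.
Dividing repeatedly: 31 = 1·21 + 10, 21 = 2·10 + 1, 10 = 10·1 + 0.
Working back up the chain: 1 = 21 − 2·10 = 21 − 2·(31 − 1·21) = −2·31 + 3·21. So 31·(-2) + 21·3 = 1.
Scaling by 72 gives the particular solution (p, q) = (-144, 216).
Adding 7·21 to p and subtracting 7·31 from q gives the tidier solution (3, -1).
Check: 1953·3 + 1323·(-1) = 5859 − 1323 = 4536. ✓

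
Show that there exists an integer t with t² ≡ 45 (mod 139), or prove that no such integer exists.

t = 103 works: 103² = 10609, and 10609 − 45 = 10564 = 76·139.

t = 103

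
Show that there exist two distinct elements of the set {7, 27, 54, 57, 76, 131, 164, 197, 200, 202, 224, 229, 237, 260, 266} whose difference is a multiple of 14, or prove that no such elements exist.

Reduce each element mod 14: 7↦7, 27↦13, 54↦12, 57↦1, 76↦6, 131↦5, 164↦10, 197↦1, 200↦4, 202↦6, 224↦0, 229↦5, 237↦13, 260↦8, 266↦0. The residue 13 repeats (at 27 and 237), and 237 − 27 = 210 = 15·14.

27 and 237 are such a pair.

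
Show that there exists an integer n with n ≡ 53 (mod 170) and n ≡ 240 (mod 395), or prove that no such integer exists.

gcd(170, 395) = 5. If n ≡ 53 (mod 170) and n ≡ 240 (mod 395), then n ≡ 53 (mod 5) and n ≡ 240 (mod 5).
These are incompatible: 53 − 240 = -187 is not divisible by 5.
Hence the system has no solution.

There is no such integer.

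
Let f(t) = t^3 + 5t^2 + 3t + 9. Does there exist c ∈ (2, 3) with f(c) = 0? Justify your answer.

f(2) = 43 and f(3) = 90, both positive, so a sign-change argument is unavailable; we show f keeps this sign on the whole interval.
Substitute t = 2 + u, where 0 < u < 1 on the interval. Expanding, f(2 + u) = u^3 + 11u^2 + 35u + 43.
All 4 nonzero coefficients of this polynomial in u are positive; hence for u > 0 the value is a sum of positive terms (the constant 43 among them).
Therefore f(t) > 0 throughout (2, 3), and f has no zero there.

f has no root in that interval.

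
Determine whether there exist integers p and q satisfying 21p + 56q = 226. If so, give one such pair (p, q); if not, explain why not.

There are no such integers.

Any value of 21p + 56q is a multiple of gcd(21, 56) = 7.
But 226 = 7·32 + 2, so 7 ∤ 226.
So the equation is unsolvable over ℤ.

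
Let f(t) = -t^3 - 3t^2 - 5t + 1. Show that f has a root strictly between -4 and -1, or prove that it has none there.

Evaluate at the endpoints: f(-4) = 37, f(-1) = 4 — same sign (positive).
The derivative f'(t) = -3t^2 - 6t - 5 is a quadratic with discriminant (-6)² − 4·(-3)·(-5) = -24 < 0; it never vanishes, so it is always negative (sign of the leading coefficient).
Hence f is strictly decreasing on ℝ, and in particular on [-4, -1]. A strictly monotone function with same-sign endpoint values stays positive on the whole interval, so f has no zero in (-4, -1).

No.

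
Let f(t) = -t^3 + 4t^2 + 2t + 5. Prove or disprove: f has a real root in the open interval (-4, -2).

f has no root in that interval.

The endpoint values f(-4) = 125 and f(-2) = 25 are both positive. Claim: f(t) > 0 for every t in (-4, -2).
Substitute t = -2 − u, where 0 < u < 2 on the interval. Expanding, f(-2 − u) = u^3 + 10u^2 + 26u + 25.
The nonzero coefficients here are all positive, so for u > 0 every term is positive (or zero), and the constant term 25 is strictly positive.
So f is strictly positive on (-4, -2); no root exists in the interval.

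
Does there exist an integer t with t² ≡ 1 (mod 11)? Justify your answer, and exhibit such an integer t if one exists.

t = 1

Take t = 1. Then 1² = 1, and since 0 ≤ 1 < 11 this is already reduced: 1² ≡ 1 (mod 11).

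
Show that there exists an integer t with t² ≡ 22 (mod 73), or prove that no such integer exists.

There is no such integer.

Apply Euler's criterion with the prime 73: 22 is a quadratic residue iff 22^36 ≡ 1 (mod 73), and a non-residue iff it is ≡ −1.
Repeated squaring mod 73: 22^2 = 484 ≡ 46; 22^4 ≡ 46² = 2116 ≡ 72; 22^8 ≡ 72² = 5184 ≡ 1; 22^16 ≡ 1² = 1 ≡ 1; 22^32 ≡ 1² = 1 ≡ 1.
Since 36 = 32 + 4, 22^36 ≡ 1 · 72; multiplying out mod 73: 1·72 = 72 ≡ 72. Thus 22^36 ≡ 72 ≡ −1 (mod 73).
The value −1 means 22 is a non-residue modulo 73, so t² ≡ 22 (mod 73) is impossible.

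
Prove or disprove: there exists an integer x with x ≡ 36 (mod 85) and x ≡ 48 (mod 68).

No such integer exists.

Both moduli are multiples of 17 = gcd(85, 68), so any solution would satisfy x ≡ 36 and x ≡ 48 modulo 17 simultaneously.
These are incompatible: 36 − 48 = -12 is not divisible by 17.
Therefore no such x exists.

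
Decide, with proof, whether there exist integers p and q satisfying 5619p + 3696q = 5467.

Both 5619 and 3696 are divisible by gcd(5619, 3696) = 3, hence so is any combination 5619p + 3696q.
However 5467 leaves remainder 1 on division by 3.
Hence no integers p, q satisfy the equation.

No such integers exist.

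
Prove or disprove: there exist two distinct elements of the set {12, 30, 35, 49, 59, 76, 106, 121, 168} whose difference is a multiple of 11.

There is no such pair.

Two integers differ by a multiple of 11 exactly when they have the same residue mod 11. The residues are 12↦1, 30↦8, 35↦2, 49↦5, 59↦4, 76↦10, 106↦7, 121↦0, 168↦3.
All 9 residues are distinct, so no two elements differ by a multiple of 11.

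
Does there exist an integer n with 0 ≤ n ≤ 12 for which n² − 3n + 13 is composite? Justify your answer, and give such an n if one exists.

n = 12

At n = 12: 12² − 3·12 + 13 = 121 = 11·11, which is composite.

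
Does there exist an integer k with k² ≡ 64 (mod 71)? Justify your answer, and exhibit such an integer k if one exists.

k = 63 works: 63² = 3969, and 3969 − 64 = 3905 = 55·71.

k = 63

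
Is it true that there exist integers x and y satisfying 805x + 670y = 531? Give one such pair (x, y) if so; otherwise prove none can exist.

No, no such integers exist.

gcd(805, 670) = 5, so every integer of the form 805x + 670y is a multiple of 5.
But 531 is not a multiple of 5 (it leaves remainder 1).
Therefore 805x + 670y = 531 has no solution in integers.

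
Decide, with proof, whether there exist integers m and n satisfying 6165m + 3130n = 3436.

Any value of 6165m + 3130n is a multiple of gcd(6165, 3130) = 5.
However 3436 leaves remainder 1 on division by 5.
Hence no integers m, n satisfy the equation.

No such integers exist.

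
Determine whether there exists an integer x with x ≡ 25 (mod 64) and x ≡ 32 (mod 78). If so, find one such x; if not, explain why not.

gcd(64, 78) = 2. If x ≡ 25 (mod 64) and x ≡ 32 (mod 78), then x ≡ 25 (mod 2) and x ≡ 32 (mod 2).
However 25 ≡ 1 and 32 ≡ 0 (mod 2), and 1 ≠ 0.
Therefore no such x exists.

No such integer exists.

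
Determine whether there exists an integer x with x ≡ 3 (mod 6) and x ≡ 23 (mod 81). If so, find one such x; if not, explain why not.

Reduce both congruences modulo 3, which divides 6 and 81: they say x ≡ 3 (mod 3) and x ≡ 23 (mod 3).
However 3 ≡ 0 and 23 ≡ 2 (mod 3), and 0 ≠ 2.
Hence the system has no solution.

No such integer exists.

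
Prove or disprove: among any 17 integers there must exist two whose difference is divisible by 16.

Partition the integers by their residue mod 16; there are 16 classes.
Placing 17 integers into 16 classes, some class receives at least two — say a and b.
Their difference a − b is then a multiple of 16.

Yes.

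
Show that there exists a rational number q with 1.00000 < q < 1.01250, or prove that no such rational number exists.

q = 82/81

Scale by 81: the interval becomes (81.00000, 82.01250), which contains the integer 82.
So q = 82/81 works: it is a ratio of integers, and dividing 81·1.00000 < 82 < 81·1.01250 through by 81 gives 1.00000 < 82/81 < 1.01250.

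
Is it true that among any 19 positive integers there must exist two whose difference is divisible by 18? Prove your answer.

Yes, this is always true.

There are exactly 18 possible remainders on division by 18.
Placing 19 integers into 18 classes, some class receives at least two — say a and b.
Equal remainders mean a − b ≡ 0 (mod 18), so 18 divides their difference.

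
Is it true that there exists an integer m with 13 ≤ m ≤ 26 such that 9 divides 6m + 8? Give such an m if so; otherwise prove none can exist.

No such integer m in that range exists.

At m = 13, 6·13 + 8 = 86 ≡ 5 (mod 9), and each step in m adds 6, giving residues 5, 2, 8, 5, 2, 8, 5, 2, 8, 5, 2, 8, 5, 2 for m = 13, 14, …, 26.
Since 0 is absent from this list, 9 ∤ 6m + 8 for every m with 13 ≤ m ≤ 26.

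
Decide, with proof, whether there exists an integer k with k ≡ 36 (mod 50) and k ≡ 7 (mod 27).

The moduli 50 and 27 are coprime, so by the Chinese Remainder Theorem a unique solution modulo 1350 exists.
Write k = 36 + 50t and require 36 + 50t ≡ 7 (mod 27), i.e. 50t ≡ 25 (mod 27).
50 ≡ 23 (mod 27), so this reads 23t ≡ 25 (mod 27). Invert 23 mod 27 by the Euclidean algorithm: 27 = 1·23 + 4, 23 = 5·4 + 3, 4 = 1·3 + 1, 3 = 3·1 + 0; back-substituting, 1 = 4 − 1·3 = 4 − (23 − 5·4) = −23 + 6·4 = −23 + 6·(27 − 1·23) = 6·27 − 7·23. Hence 23·(-7) ≡ 1, so 23⁻¹ ≡ -7 ≡ 20 (mod 27).
Multiplying by 20: t ≡ 20·25 = 500 ≡ 14 (mod 27).
With t = 14: k = 36 + 50·14 = 736.
Check: 736 mod 50 = 36, 736 mod 27 = 7. ✓

k = 736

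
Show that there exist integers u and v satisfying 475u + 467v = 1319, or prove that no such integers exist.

475 and 467 are coprime, so 475u + 467v ranges over all of ℤ.
Euclidean algorithm: 475 = 1·467 + 8, 467 = 58·8 + 3, 8 = 2·3 + 2, 3 = 1·2 + 1, 2 = 2·1 + 0.
Back-substituting, 1 = 3 − 1·2 = 3 − (8 − 2·3) = −8 + 3·3 = −8 + 3·(467 − 58·8) = 3·467 − 175·8 = 3·467 − 175·(475 − 1·467) = −175·475 + 178·467; that is, 475·(-175) + 467·178 = 1.
Times 1319: 475·(-230825) + 467·234782 = 1319, so (-230825, 234782) solves it.
The general solution is u = -230825 + 467k, v = 234782 − 475k; taking k = 495 gives the smaller pair u = 340, v = -343.
Indeed 475·340 + 467·(-343) = 161500 − 160181 = 1319.

u = 340, v = -343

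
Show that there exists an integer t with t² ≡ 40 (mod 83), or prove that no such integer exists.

t = 66

Take t = 66. Then 66² = 4356 = 52·83 + 40, so 66² ≡ 40 (mod 83).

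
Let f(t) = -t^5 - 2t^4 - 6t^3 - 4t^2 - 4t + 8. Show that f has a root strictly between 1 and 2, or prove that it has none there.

No.

f(1) = -9 and f(2) = -128, both negative, so a sign-change argument is unavailable; we show f keeps this sign on the whole interval.
Substitute t = 1 + u, where 0 < u < 1 on the interval. Expanding, f(1 + u) = -u^5 - 7u^4 - 24u^3 - 44u^2 - 43u - 9.
All 6 nonzero coefficients of this polynomial in u are negative; hence for u > 0 the value is a sum of negative terms (the constant -9 among them).
Therefore f(t) < 0 throughout (1, 2), and f has no zero there.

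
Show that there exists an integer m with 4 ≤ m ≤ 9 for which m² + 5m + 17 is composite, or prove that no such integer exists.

At m = 8: 8² + 5·8 + 17 = 121 = 11·11, which is composite.

m = 8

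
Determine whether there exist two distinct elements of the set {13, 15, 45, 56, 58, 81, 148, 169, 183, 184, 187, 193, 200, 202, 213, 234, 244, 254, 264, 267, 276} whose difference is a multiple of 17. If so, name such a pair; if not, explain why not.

13 mod 17 = 13 and 81 mod 17 = 13, so 81 − 13 = 68 = 4·17.

The pair (13, 81) works.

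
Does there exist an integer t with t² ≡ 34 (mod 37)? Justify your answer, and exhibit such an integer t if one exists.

t = 21

Take t = 21. Then 21² = 441 = 11·37 + 34, so 21² ≡ 34 (mod 37).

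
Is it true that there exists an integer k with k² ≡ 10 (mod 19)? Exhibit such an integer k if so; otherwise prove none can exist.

Computing k² mod 19 for k = 0, 1, …, 9 (enough, by the symmetry k ↦ 19 − k) gives 0, 1, 4, 9, 16, 6, 17, 11, 7, 5.
So the quadratic residues mod 19 are {0, 1, 4, 5, 6, 7, 9, 11, 16, 17}, and 10 is not among them.
Therefore k² ≡ 10 (mod 19) has no solution.

No such integer exists.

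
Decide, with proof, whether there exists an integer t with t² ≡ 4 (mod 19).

Take t = 17. Then 17² = 289 = 15·19 + 4, so 17² ≡ 4 (mod 19).

t = 17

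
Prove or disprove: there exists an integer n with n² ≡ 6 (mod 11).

Since (11 − n)² ≡ n² (mod 11), it suffices to square n = 0, 1, …, 5: the residues are 0, 1, 4, 9, 5, 3.
The set of squares mod 11 is therefore {0, 1, 3, 4, 5, 9}, which does not contain 6.
Therefore n² ≡ 6 (mod 11) has no solution.

No such integer exists.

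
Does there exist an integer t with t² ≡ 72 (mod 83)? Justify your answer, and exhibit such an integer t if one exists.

Apply Euler's criterion with the prime 83: 72 is a quadratic residue iff 72^41 ≡ 1 (mod 83), and a non-residue iff it is ≡ −1.
Repeated squaring mod 83: 72^2 = 5184 ≡ 38; 72^4 ≡ 38² = 1444 ≡ 33; 72^8 ≡ 33² = 1089 ≡ 10; 72^16 ≡ 10² = 100 ≡ 17; 72^32 ≡ 17² = 289 ≡ 40.
Since 41 = 32 + 8 + 1, 72^41 ≡ 40 · 10 · 72; multiplying out mod 83: 40·10 = 400 ≡ 68, then 68·72 = 4896 ≡ 82. Thus 72^41 ≡ 82 ≡ −1 (mod 83).
By Euler's criterion 72 is a quadratic non-residue mod 83: no t satisfies t² ≡ 72 (mod 83).

No, no such integer exists.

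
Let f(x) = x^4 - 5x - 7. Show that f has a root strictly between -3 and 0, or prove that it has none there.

Such a root exists.

f(-3) = 89 and f(0) = -7, which have opposite signs.
As a polynomial, f is continuous on every closed interval.
By the Intermediate Value Theorem f must vanish at some point of (-3, 0).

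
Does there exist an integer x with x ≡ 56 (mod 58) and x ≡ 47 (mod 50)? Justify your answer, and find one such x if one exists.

Reduce both congruences modulo 2, which divides 58 and 50: they say x ≡ 56 (mod 2) and x ≡ 47 (mod 2).
But 56 mod 2 = 0 while 47 mod 2 = 1, a contradiction.
So no integer satisfies both congruences.

There is no such integer.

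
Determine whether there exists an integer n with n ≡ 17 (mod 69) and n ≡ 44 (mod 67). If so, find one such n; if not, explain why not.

Since 69 and 67 share no common factor, CRT says the pair of congruences has a solution (unique mod 4623).
Any solution of the first congruence is n = 17 + 69t; substituting into the second, 69t ≡ 44 − 17 ≡ 27 (mod 67).
69 ≡ 2 (mod 67), so this reads 2t ≡ 27 (mod 67). To invert 2 modulo 67: 67 = 33·2 + 1, 2 = 2·1 + 0, and unwinding, 1 = 67 − 33·2. Thus 2⁻¹ ≡ -33 ≡ 34 (mod 67).
Therefore t ≡ 34·27 = 918 ≡ 47 (mod 67).
Taking t = 47 gives n = 17 + 69·47 = 3260.
Verify: 3260 = 47·69 + 17 and 3260 = 48·67 + 44. ✓

n = 3260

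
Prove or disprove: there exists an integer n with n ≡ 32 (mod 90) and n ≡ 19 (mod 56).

gcd(90, 56) = 2. If n ≡ 32 (mod 90) and n ≡ 19 (mod 56), then n ≡ 32 (mod 2) and n ≡ 19 (mod 2).
But 32 mod 2 = 0 while 19 mod 2 = 1, a contradiction.
So no integer satisfies both congruences.

No, no such integer exists.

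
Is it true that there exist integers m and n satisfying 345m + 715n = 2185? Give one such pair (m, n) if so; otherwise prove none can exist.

m = 54, n = -23

Since gcd(345, 715) = 5 and 2185 = 5·437, Bézout's identity guarantees a solution.
Dividing through by 5 reduces the equation to 69m + 143n = 437.
Euclidean algorithm: 143 = 2·69 + 5, 69 = 13·5 + 4, 5 = 1·4 + 1, 4 = 4·1 + 0.
Unwinding: 1 = 5 − 1·4 = 5 − (69 − 13·5) = −69 + 14·5 = −69 + 14·(143 − 2·69) = 14·143 − 29·69, i.e. 69·(-29) + 143·14 = 1.
Multiplying through by 437: m = (-29)·437 = -12673, n = 14·437 = 6118 is a solution.
Shifting by a multiple of (143, −69) keeps it a solution: m = -12673 + 89·143 = 54, n = 6118 − 89·69 = -23.
Check: 345·54 + 715·(-23) = 18630 − 16445 = 2185. ✓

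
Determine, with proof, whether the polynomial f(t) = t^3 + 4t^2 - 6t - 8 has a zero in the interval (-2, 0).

Yes, f has a root in the interval.

f(-2) = 12 and f(0) = -8, which have opposite signs.
Since f is a polynomial it is continuous on [-2, 0].
By the Intermediate Value Theorem, f takes the value 0 somewhere in the open interval.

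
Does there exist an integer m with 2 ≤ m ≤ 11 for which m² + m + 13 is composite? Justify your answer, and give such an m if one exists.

At m = 4: 4² + 4 + 13 = 33 = 3·11, which is composite.

m = 4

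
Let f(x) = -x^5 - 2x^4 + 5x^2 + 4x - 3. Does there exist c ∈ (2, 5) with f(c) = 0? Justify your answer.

f has no root in that interval.

The endpoint values f(2) = -39 and f(5) = -4233 are both negative. Claim: f(x) < 0 for every x in (2, 5).
Shift to the endpoint 2: with x = 2 + u (0 < u < 3), one computes f(2 + u) = -u^5 - 12u^4 - 56u^3 - 123u^2 - 120u - 39.
The nonzero coefficients here are all negative, so for u > 0 every term is negative (or zero), and the constant term -39 is strictly negative.
So f is strictly negative on (2, 5); no root exists in the interval.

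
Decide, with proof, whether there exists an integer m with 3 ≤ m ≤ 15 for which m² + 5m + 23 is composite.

At m = 14: 14² + 5·14 + 23 = 289 = 17·17, which is composite.

m = 14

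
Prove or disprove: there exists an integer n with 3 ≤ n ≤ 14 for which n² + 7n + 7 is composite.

At n = 6: 6² + 7·6 + 7 = 85 = 5·17, which is composite.

n = 6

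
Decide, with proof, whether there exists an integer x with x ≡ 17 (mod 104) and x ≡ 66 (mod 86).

Both moduli are multiples of 2 = gcd(104, 86), so any solution would satisfy x ≡ 17 and x ≡ 66 modulo 2 simultaneously.
These are incompatible: 17 − 66 = -49 is not divisible by 2.
Hence the system has no solution.

No, no such integer exists.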